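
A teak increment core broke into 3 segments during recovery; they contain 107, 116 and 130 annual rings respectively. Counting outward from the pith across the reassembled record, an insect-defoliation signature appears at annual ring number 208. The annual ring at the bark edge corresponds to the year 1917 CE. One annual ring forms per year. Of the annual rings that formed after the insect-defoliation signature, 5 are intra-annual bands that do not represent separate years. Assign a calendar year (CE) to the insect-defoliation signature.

Total annual rings = 107 + 116 + 130 = 353.
353 − 208 = 145 annual rings lie beyond the insect-defoliation signature toward the bark edge.
145 − 5 false = 140 true annual rings after the insect-defoliation signature.
The annual ring at the bark edge is 1917 CE, so the insect-defoliation signature dates to 1917 − 140 = 1777 CE.

1777 CE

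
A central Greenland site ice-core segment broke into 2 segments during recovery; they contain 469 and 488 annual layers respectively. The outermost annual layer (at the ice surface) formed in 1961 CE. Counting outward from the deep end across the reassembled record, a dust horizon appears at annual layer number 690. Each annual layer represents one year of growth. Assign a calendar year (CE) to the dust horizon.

1694 CE

Total annual layers = 469 + 488 = 957.
The dust horizon sits at annual layer 690 from the deep end, so 957 − 690 = 267 annual layers formed after it.
1961 − 267 = 1694 CE.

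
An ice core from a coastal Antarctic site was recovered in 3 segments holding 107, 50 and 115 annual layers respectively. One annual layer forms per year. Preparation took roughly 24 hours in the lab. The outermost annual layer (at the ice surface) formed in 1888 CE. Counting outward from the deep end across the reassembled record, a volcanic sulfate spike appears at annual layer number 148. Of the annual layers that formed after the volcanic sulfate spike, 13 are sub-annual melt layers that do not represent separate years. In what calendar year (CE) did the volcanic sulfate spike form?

1777 CE

Total annual layers = 107 + 50 + 115 = 272.
The volcanic sulfate spike sits at annual layer 148 from the deep end, so 272 − 148 = 124 annual layers formed after it.
Removing the 13 false annual layers leaves 124 − 13 = 111 true annual layers beyond the volcanic sulfate spike.
1888 − 111 = 1777 CE.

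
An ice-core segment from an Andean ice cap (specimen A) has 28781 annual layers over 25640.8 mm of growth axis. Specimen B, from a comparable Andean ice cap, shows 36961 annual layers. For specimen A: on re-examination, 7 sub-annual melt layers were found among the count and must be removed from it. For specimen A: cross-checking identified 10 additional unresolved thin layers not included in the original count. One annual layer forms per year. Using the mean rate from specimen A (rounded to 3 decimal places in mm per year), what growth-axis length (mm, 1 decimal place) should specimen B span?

32932.3 mm

Specimen A: true annual layer count = 28781 − 7 + 10 = 28784.
A: 25640.8 mm over 28784 years gives 25640.8 / 28784 ≈ 0.891 mm per year.
Length of B = 0.891 × 36961 = 32932.3 mm.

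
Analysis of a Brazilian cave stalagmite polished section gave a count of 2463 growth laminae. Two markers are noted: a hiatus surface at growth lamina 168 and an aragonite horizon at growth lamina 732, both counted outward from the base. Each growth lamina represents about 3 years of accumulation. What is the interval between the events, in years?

The two markers are separated by 732 − 168 = 564 growth laminae.
564 growth laminae at 3 years each span 564 × 3 = 1692 years.

1692 years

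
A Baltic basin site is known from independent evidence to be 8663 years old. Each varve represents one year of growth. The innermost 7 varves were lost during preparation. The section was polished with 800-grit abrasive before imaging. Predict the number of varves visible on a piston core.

8656 varves

At one varve per year, 8663 years correspond to 8663 varves.
Subtracting the 7 varves not captured gives 8663 − 7 = 8656 varves in the record.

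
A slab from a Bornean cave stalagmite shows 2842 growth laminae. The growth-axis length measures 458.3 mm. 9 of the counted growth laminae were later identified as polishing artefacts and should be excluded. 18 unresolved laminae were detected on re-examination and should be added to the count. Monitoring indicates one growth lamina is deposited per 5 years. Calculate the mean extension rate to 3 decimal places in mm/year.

Correcting the raw count gives 2842 − 9 + 18 = 2851 true growth laminae.
Multiplying by 5 years per growth lamina: 2851 × 5 = 14255 years.
458.3 mm over 14255 years gives 458.3 / 14255 ≈ 0.032 mm/year.

0.032 mm/year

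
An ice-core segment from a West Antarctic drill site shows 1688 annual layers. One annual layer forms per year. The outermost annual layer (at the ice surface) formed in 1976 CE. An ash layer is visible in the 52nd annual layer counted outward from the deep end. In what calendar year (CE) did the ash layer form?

340 CE

1688 − 52 = 1636 annual layers lie beyond the ash layer toward the ice surface.
The annual layer at the ice surface is 1976 CE, so the ash layer dates to 1976 − 1636 = 340 CE.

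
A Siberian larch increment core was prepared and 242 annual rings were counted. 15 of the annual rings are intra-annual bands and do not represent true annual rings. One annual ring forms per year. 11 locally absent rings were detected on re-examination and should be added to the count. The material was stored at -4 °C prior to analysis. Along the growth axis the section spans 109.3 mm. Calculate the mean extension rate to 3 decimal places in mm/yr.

Correcting the raw count gives 242 − 15 + 11 = 238 true annual rings.
109.3 mm over 238 years gives 109.3 / 238 ≈ 0.459 mm/yr.

0.459 mm/yr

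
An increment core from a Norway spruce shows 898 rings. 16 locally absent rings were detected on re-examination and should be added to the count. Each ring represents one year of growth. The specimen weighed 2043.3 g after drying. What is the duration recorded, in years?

True ring count = 898 + 16 = 914.
At one ring per year, that is 914 years.

914 years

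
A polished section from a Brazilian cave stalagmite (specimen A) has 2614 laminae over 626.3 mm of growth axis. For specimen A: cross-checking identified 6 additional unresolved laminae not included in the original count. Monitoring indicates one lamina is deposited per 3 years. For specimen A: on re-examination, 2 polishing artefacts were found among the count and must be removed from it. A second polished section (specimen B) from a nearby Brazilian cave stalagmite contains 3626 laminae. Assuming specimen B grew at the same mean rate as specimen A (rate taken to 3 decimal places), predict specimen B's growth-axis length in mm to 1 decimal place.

Specimen A: correcting the raw count gives 2614 − 2 + 6 = 2618 true laminae.
Specimen A: at 3 years per lamina, 2618 × 3 = 7854 years.
A: Extension rate ≈ 626.3 / 7854 = 0.080 mm/year.
Specimen B: 3626 laminae at 3 years each span 3626 × 3 = 10878 years. Length of B = 0.080 × 10878 = 870.2 mm.

870.2 mm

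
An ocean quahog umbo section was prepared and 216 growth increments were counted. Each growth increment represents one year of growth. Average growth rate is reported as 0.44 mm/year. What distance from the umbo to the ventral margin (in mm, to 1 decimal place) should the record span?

The record spans 216 years at 0.44 mm per year.
Predicted length = 0.44 mm/year × 216 years = 95.0 mm.

95.0 mm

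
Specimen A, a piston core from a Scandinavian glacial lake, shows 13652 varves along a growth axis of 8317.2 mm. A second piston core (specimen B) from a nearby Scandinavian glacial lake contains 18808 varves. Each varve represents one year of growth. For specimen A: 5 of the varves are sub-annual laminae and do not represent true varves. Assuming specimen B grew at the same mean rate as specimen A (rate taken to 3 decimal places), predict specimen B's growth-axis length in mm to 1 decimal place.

Specimen A: after corrections the count is 13652 − 5 = 13647 varves.
A: Extension rate ≈ 8317.2 / 13647 = 0.609 mm/year.
B's length ≈ 0.609 × 18808 = 11454.1 mm.

11454.1 mm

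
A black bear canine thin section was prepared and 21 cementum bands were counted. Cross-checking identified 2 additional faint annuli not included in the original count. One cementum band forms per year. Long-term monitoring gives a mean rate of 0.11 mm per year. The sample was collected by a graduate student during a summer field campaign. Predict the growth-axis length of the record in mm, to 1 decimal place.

True cementum band count = 21 + 2 = 23.
Length ≈ 0.11 × 23 = 2.5 mm.

2.5 mm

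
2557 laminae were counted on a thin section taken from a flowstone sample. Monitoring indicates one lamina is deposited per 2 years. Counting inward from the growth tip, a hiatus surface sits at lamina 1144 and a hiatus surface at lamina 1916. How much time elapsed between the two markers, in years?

1916 − 1144 = 772 laminae lie between the two events.
At 2 years per lamina, 772 × 2 = 1544 years.

1544 yr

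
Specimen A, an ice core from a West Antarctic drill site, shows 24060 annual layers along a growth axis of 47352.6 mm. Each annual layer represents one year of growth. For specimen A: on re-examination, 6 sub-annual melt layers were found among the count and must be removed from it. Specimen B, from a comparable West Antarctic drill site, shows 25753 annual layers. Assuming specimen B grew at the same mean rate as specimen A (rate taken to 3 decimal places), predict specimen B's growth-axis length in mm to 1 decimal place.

50707.7 mm

Specimen A: correcting the raw count gives 24060 − 6 = 24054 true annual layers.
A: Extension rate ≈ 47352.6 / 24054 = 1.969 mm/year.
For B, 1.969 mm/year × 25753 years = 50707.7 mm.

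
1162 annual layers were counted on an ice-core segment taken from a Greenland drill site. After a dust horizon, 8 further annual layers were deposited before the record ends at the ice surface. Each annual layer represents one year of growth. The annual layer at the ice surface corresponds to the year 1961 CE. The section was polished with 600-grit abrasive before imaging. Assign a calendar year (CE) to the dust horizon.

1953 CE

8 annual layers formed after the dust horizon.
The annual layer at the ice surface is 1961 CE, so the dust horizon dates to 1961 − 8 = 1953 CE.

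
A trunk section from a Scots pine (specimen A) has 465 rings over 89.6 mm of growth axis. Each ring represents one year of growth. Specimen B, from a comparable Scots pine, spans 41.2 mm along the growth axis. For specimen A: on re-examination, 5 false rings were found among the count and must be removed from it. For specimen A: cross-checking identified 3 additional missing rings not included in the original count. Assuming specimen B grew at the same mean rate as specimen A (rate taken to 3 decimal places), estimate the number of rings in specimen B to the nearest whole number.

Specimen A: correcting the raw count gives 465 − 5 + 3 = 463 true rings.
A: Mean rate = 89.6 mm / 463 years ≈ 0.194 mm/yr.
Specimen B: 41.2 mm / 0.194 mm per year = 212.37 years ≈ 212 rings.

212 rings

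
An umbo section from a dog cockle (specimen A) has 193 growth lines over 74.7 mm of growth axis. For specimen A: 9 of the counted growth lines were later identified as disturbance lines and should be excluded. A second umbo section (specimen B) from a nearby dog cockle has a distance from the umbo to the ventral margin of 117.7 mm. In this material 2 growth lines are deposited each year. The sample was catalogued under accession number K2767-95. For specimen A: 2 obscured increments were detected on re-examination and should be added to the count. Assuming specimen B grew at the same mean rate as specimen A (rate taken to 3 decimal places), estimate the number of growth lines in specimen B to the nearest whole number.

293 growth lines

Specimen A: after corrections the count is 193 − 9 + 2 = 186 growth lines.
Specimen A: 186 growth lines at 2 per year is 186 / 2 = 93 years.
A: Extension rate ≈ 74.7 / 93 = 0.803 mm/year.
B spans 117.7 / 0.803 = 146.58 years; at 2 growth lines per year that is 146.58 × 2 ≈ 293 growth lines.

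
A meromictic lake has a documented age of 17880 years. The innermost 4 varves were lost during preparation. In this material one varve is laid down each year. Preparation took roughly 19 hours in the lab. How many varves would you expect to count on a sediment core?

One varve per year gives 17880 varves over 17880 years.
17880 − 4 missed = 17876 varves expected in the prepared section.

17876 varves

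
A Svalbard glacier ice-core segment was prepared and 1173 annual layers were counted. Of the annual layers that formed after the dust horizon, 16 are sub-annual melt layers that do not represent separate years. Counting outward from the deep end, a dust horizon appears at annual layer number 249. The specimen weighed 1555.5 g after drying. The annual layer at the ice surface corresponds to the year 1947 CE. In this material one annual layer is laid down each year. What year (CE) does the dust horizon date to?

The dust horizon sits at annual layer 249 from the deep end, so 1173 − 249 = 924 annual layers formed after it.
924 − 16 false = 908 true annual layers after the dust horizon.
The annual layer at the ice surface is 1947 CE, so the dust horizon dates to 1947 − 908 = 1039 CE.

1039 CE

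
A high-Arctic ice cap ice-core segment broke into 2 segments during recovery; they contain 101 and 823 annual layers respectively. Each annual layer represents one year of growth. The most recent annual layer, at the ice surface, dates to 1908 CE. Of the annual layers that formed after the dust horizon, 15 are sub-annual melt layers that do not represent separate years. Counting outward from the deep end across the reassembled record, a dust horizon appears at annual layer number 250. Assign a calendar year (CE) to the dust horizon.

1249 CE

Total annual layers = 101 + 823 = 924.
Between annual layer 250 and the ice surface there are 924 − 250 = 674 annual layers.
674 − 15 false = 659 true annual layers after the dust horizon.
Counting back 659 years from 1908 CE places the dust horizon in 1908 − 659 = 1249 CE.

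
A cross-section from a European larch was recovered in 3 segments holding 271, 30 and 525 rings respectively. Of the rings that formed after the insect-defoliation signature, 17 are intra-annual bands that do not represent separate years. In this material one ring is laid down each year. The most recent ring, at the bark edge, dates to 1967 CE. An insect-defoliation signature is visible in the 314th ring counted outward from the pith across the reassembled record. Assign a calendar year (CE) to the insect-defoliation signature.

Total rings = 271 + 30 + 525 = 826.
826 − 314 = 512 rings lie beyond the insect-defoliation signature toward the bark edge.
Removing the 17 false rings leaves 512 − 17 = 495 true rings beyond the insect-defoliation signature.
1967 − 495 = 1472 CE.

1472 CE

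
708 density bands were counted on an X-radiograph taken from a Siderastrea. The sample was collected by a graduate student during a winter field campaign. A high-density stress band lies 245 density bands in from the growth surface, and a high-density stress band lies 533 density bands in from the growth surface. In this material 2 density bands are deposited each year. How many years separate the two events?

144 yr

533 − 245 = 288 density bands lie between the two events.
With 2 density bands per year, 288 / 2 = 144 years.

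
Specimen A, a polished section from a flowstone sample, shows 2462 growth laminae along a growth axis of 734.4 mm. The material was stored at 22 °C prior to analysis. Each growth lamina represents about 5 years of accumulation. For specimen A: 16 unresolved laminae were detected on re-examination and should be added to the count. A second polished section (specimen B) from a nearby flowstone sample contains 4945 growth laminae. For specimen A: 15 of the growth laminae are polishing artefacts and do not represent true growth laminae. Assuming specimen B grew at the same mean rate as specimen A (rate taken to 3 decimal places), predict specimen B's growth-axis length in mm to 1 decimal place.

1483.5 mm

Specimen A: true growth lamina count = 2462 − 15 + 16 = 2463.
Specimen A: at 5 years per growth lamina, 2463 × 5 = 12315 years.
A: Extension rate ≈ 734.4 / 12315 = 0.060 mm per year.
Specimen B: 4945 growth laminae at 5 years each span 4945 × 5 = 24725 years. Length of B = 0.060 × 24725 = 1483.5 mm.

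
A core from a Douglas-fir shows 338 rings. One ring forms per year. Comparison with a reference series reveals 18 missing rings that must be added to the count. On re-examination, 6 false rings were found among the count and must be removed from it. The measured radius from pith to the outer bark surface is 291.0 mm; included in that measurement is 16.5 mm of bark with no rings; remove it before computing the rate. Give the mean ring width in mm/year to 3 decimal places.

Correcting the raw count gives 338 − 6 + 18 = 350 true rings.
Net length = 291.0 − 16.5 = 274.5 mm.
274.5 mm over 350 years gives 274.5 / 350 ≈ 0.784 mm/year.

0.784 mm/year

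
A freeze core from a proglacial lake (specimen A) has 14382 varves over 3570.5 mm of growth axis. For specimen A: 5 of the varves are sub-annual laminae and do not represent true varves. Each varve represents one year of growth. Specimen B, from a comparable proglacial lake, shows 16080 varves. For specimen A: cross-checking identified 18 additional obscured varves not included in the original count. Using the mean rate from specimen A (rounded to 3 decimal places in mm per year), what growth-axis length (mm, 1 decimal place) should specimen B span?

Specimen A: true varve count = 14382 − 5 + 18 = 14395.
A: Mean rate = 3570.5 mm / 14395 years ≈ 0.248 mm/yr.
Length of B = 0.248 × 16080 = 3987.8 mm.

3987.8 mm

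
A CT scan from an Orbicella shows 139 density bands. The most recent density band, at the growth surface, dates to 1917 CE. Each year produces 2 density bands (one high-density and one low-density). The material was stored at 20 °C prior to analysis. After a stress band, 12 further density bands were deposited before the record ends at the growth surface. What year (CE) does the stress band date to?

12 density bands formed after the stress band.
Dividing by 2 density bands per year: 12 / 2 = 6 years.
The density band at the growth surface is 1917 CE, so the stress band dates to 1917 − 6 = 1911 CE.

1911 CE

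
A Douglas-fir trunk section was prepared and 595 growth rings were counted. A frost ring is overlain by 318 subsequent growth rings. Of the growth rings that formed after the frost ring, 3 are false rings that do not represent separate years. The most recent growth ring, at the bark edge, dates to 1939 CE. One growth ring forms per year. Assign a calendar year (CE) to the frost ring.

318 growth rings post-date the frost ring.
Removing the 3 false growth rings leaves 318 − 3 = 315 true growth rings beyond the frost ring.
The growth ring at the bark edge is 1939 CE, so the frost ring dates to 1939 − 315 = 1624 CE.

1624 CE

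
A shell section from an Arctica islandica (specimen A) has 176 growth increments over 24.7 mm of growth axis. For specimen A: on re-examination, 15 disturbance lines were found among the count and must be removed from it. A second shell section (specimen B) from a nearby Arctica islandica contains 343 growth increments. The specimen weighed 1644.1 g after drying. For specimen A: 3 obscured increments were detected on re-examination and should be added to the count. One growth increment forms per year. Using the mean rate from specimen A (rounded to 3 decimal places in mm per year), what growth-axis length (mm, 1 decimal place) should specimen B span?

51.8 mm

Specimen A: adjusted count: 176 − 15 + 3 = 164 growth increments.
A: 24.7 mm over 164 years gives 24.7 / 164 ≈ 0.151 mm/yr.
For B, 0.151 mm/year × 343 years = 51.8 mm.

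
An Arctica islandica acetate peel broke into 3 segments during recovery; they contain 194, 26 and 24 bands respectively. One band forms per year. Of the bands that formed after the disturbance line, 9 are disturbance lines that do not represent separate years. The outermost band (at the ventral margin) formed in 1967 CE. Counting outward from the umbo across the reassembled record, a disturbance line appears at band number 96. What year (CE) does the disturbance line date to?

1828 CE

Total bands = 194 + 26 + 24 = 244.
The disturbance line sits at band 96 from the umbo, so 244 − 96 = 148 bands formed after it.
148 − 9 false = 139 true bands after the disturbance line.
Counting back 139 years from 1967 CE places the disturbance line in 1967 − 139 = 1828 CE.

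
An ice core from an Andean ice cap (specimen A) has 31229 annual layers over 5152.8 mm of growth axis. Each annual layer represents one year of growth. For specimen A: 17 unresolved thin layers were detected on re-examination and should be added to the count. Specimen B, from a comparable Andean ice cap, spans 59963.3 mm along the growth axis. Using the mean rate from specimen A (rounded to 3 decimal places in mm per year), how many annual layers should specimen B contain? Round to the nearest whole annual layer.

Specimen A: true annual layer count = 31229 + 17 = 31246.
A: Extension rate ≈ 5152.8 / 31246 = 0.165 mm per year.
Specimen B: 59963.3 mm / 0.165 mm per year = 363413.94 years ≈ 363414 annual layers.

363414 annual layers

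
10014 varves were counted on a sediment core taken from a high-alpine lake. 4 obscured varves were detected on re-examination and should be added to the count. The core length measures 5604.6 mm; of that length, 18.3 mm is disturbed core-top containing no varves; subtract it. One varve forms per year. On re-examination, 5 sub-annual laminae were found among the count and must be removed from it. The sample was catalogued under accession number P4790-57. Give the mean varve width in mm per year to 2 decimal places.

0.56 mm per year

True varve count = 10014 − 5 + 4 = 10013.
Removing the 18.3 mm offcut leaves 5604.6 − 18.3 = 5586.3 mm.
Extension rate ≈ 5586.3 / 10013 = 0.56 mm per year.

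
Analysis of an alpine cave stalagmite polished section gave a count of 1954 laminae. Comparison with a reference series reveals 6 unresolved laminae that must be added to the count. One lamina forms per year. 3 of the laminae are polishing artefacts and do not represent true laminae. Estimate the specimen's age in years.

After corrections the count is 1954 − 3 + 6 = 1957 laminae.
At one lamina per year, that is 1957 years.

1957 yr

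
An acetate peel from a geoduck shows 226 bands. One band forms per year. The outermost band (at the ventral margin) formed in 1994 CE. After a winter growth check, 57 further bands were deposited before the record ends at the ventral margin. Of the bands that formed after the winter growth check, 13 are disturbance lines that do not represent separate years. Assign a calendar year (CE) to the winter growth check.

There are 57 bands younger than the winter growth check.
57 − 13 false = 44 true bands after the winter growth check.
The band at the ventral margin is 1994 CE, so the winter growth check dates to 1994 − 44 = 1950 CE.

1950 CE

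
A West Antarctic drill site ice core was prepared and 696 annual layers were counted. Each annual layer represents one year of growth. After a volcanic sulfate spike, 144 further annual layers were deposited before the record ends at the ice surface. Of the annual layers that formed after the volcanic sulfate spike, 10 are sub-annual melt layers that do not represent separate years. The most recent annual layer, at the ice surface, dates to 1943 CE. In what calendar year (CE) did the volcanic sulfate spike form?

There are 144 annual layers younger than the volcanic sulfate spike.
144 − 10 false = 134 true annual layers after the volcanic sulfate spike.
1943 − 134 = 1809 CE.

1809 CE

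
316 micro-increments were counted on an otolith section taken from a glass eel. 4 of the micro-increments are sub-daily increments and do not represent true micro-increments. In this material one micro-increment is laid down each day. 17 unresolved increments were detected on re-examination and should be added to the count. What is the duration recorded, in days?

Correcting the raw count gives 316 − 4 + 17 = 329 true micro-increments.
With a one-to-one micro-increment periodicity this is 329 days.

329 days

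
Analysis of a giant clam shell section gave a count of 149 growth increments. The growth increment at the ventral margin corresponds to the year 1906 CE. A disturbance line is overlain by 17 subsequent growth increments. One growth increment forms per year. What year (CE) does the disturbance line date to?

17 growth increments post-date the disturbance line.
Counting back 17 years from 1906 CE places the disturbance line in 1906 − 17 = 1889 CE.

1889 CE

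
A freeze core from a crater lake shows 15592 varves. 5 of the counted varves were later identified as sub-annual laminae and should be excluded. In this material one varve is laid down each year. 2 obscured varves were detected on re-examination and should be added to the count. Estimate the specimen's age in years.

15589 years

True varve count = 15592 − 5 + 2 = 15589.
At one varve per year, that is 15589 years.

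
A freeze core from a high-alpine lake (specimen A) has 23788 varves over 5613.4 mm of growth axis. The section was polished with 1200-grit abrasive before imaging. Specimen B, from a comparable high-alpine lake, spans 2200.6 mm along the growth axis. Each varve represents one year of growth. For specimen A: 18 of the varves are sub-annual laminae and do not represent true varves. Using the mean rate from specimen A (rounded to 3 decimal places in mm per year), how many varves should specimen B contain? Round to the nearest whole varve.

9325 varves

Specimen A: correcting the raw count gives 23788 − 18 = 23770 true varves.
A: 5613.4 mm over 23770 years gives 5613.4 / 23770 ≈ 0.236 mm/year.
B spans 2200.6 / 0.236 = 9324.58 years ≈ 9325 varves.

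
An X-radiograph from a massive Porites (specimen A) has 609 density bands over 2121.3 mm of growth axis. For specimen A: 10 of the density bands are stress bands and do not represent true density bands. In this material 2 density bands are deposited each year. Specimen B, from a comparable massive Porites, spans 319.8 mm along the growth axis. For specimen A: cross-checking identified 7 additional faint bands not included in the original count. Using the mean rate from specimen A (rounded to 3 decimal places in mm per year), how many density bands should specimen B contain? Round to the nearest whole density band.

91 density bands

Specimen A: after corrections the count is 609 − 10 + 7 = 606 density bands.
Specimen A: 606 density bands at 2 per year is 606 / 2 = 303 years.
A: Mean rate = 2121.3 mm / 303 years ≈ 7.001 mm/year.
Specimen B: 319.8 mm / 7.001 mm per year = 45.68 years; at 2 density bands per year that is 45.68 × 2 ≈ 91 density bands.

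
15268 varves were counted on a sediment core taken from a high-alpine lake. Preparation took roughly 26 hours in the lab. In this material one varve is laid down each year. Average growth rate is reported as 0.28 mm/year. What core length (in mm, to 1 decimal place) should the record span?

4275.0 mm

15268 years of growth are recorded.
Length ≈ 0.28 × 15268 = 4275.0 mm.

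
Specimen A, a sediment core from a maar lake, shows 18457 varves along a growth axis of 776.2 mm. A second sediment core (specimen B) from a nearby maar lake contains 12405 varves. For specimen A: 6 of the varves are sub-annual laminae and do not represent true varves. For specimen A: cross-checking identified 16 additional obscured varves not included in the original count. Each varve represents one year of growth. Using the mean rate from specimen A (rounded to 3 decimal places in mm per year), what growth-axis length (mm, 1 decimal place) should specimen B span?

Specimen A: true varve count = 18457 − 6 + 16 = 18467.
A: Mean rate = 776.2 mm / 18467 years ≈ 0.042 mm/year.
B's length ≈ 0.042 × 12405 = 521.0 mm.

521.0 mm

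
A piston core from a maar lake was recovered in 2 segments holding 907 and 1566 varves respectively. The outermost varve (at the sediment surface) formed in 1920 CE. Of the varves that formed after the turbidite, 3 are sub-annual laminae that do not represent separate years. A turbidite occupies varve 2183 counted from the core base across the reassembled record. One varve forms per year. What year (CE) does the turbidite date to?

1633 CE

Total varves = 907 + 1566 = 2473.
The turbidite sits at varve 2183 from the core base, so 2473 − 2183 = 290 varves formed after it.
Excluding 3 false varves: 290 − 3 = 287.
The varve at the sediment surface is 1920 CE, so the turbidite dates to 1920 − 287 = 1633 CE.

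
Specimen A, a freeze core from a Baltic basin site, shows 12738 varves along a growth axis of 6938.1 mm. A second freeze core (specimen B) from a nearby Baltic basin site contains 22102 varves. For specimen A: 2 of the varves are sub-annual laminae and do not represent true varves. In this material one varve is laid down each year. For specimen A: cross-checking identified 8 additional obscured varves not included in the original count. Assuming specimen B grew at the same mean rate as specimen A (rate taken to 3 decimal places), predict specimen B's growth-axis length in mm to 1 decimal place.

12023.5 mm

Specimen A: correcting the raw count gives 12738 − 2 + 8 = 12744 true varves.
A: Extension rate ≈ 6938.1 / 12744 = 0.544 mm/yr.
B's length ≈ 0.544 × 22102 = 12023.5 mm.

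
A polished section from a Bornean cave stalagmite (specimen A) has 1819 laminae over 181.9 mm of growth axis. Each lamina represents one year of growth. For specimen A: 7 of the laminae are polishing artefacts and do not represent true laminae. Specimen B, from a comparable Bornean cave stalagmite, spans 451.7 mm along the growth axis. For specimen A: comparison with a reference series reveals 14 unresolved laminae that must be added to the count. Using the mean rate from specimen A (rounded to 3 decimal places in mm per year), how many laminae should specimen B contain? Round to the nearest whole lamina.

4517 laminae

Specimen A: after corrections the count is 1819 − 7 + 14 = 1826 laminae.
A: Extension rate ≈ 181.9 / 1826 = 0.100 mm/year.
B spans 451.7 / 0.100 = 4517.00 years ≈ 4517 laminae.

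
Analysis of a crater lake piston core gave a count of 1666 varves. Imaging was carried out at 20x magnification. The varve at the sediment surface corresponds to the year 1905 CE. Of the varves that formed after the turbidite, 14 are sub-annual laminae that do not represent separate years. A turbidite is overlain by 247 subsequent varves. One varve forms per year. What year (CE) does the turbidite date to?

1672 CE

247 varves formed after the turbidite.
Excluding 14 false varves: 247 − 14 = 233.
Counting back 233 years from 1905 CE places the turbidite in 1905 − 233 = 1672 CE.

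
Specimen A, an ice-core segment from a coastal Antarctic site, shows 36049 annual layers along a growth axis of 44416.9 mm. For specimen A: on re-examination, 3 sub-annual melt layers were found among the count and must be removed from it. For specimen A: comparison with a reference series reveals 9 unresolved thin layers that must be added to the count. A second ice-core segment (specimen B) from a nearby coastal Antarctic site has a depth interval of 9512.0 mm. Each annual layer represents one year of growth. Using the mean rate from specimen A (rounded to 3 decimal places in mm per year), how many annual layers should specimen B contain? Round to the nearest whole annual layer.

Specimen A: true annual layer count = 36049 − 3 + 9 = 36055.
A: 44416.9 mm over 36055 years gives 44416.9 / 36055 ≈ 1.232 mm/year.
For B, 9512.0 / 1.232 = 7720.78 years ≈ 7721 annual layers.

7721 annual layers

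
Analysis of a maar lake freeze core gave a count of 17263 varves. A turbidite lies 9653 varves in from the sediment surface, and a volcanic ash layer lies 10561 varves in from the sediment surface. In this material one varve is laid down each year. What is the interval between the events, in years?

The two markers are separated by 10561 − 9653 = 908 varves.
That is 908 years at one varve per year.

908 years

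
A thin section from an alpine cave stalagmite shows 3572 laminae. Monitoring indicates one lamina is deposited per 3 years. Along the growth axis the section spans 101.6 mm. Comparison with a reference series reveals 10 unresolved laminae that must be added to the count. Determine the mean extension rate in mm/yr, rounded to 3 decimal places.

0.009 mm/yr

After corrections the count is 3572 + 10 = 3582 laminae.
3582 laminae at 3 years each span 3582 × 3 = 10746 years.
Extension rate ≈ 101.6 / 10746 = 0.009 mm/yr.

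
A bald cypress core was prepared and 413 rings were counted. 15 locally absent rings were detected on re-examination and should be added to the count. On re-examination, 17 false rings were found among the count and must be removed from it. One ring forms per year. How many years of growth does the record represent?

411 years

After corrections the count is 413 − 17 + 15 = 411 rings.
With a one-to-one ring periodicity this is 411 years.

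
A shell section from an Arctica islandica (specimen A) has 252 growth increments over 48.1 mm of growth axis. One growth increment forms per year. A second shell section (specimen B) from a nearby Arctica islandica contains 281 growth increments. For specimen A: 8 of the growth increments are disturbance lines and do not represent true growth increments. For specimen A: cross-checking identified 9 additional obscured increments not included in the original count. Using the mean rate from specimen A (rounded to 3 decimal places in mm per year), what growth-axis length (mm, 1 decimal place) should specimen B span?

53.4 mm

Specimen A: true growth increment count = 252 − 8 + 9 = 253.
A: 48.1 mm over 253 years gives 48.1 / 253 ≈ 0.190 mm/year.
B's length ≈ 0.190 × 281 = 53.4 mm.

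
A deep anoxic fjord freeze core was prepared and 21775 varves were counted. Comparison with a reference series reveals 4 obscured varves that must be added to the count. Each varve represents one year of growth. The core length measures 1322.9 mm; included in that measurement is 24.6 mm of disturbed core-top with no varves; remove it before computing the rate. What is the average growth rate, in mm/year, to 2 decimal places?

0.06 mm/year

Adjusted count: 21775 + 4 = 21779 varves.
Net length = 1322.9 − 24.6 = 1298.3 mm.
1298.3 mm over 21779 years gives 1298.3 / 21779 ≈ 0.06 mm/year.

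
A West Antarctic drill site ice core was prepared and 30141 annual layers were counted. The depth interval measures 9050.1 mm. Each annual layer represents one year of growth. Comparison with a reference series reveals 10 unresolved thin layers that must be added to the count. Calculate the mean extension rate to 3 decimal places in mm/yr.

Correcting the raw count gives 30141 + 10 = 30151 true annual layers.
Extension rate ≈ 9050.1 / 30151 = 0.300 mm/yr.

0.300 mm/yr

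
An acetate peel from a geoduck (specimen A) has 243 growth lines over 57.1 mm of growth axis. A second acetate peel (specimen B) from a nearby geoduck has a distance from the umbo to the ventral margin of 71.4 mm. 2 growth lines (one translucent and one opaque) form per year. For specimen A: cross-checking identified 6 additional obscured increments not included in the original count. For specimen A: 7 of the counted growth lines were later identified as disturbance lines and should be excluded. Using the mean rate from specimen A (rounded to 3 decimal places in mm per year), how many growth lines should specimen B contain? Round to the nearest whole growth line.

Specimen A: true growth line count = 243 − 7 + 6 = 242.
Specimen A: 242 growth lines at 2 per year is 242 / 2 = 121 years.
A: Mean rate = 57.1 mm / 121 years ≈ 0.472 mm per year.
For B, 71.4 / 0.472 = 151.27 years; at 2 growth lines per year that is 151.27 × 2 ≈ 303 growth lines.

303 growth lines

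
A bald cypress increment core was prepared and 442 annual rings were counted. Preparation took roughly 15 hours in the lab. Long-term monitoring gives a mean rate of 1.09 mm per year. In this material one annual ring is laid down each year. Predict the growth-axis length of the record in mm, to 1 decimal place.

The record spans 442 years at 1.09 mm per year.
Length ≈ 1.09 × 442 = 481.8 mm.

481.8 mm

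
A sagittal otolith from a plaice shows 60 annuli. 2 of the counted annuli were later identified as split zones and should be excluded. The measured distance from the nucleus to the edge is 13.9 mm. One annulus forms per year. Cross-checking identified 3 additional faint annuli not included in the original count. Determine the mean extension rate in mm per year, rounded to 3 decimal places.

Correcting the raw count gives 60 − 2 + 3 = 61 true annuli.
Extension rate ≈ 13.9 / 61 = 0.228 mm per year.

0.228 mm per year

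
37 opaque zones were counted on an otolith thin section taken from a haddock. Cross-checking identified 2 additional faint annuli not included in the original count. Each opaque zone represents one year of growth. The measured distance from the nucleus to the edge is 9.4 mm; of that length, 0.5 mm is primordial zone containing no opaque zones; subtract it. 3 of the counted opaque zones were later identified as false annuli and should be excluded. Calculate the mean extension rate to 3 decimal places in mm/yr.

0.247 mm/yr

True opaque zone count = 37 − 3 + 2 = 36.
The growth record spans 9.4 − 0.5 = 8.9 mm.
Mean rate = 8.9 mm / 36 years ≈ 0.247 mm/yr.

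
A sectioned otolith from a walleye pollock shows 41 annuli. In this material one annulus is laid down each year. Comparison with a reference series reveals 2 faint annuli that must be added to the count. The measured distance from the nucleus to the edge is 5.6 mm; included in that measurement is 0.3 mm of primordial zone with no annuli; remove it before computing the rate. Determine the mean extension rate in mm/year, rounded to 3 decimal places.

After corrections the count is 41 + 2 = 43 annuli.
Removing the 0.3 mm offcut leaves 5.6 − 0.3 = 5.3 mm.
5.3 mm over 43 years gives 5.3 / 43 ≈ 0.123 mm/year.

0.123 mm/year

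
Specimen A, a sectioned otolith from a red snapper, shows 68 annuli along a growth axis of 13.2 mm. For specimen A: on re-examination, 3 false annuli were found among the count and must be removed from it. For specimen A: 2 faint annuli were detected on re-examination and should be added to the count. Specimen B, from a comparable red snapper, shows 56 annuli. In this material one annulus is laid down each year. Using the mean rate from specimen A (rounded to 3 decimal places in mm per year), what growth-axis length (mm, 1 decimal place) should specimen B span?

11.0 mm

Specimen A: correcting the raw count gives 68 − 3 + 2 = 67 true annuli.
A: Extension rate ≈ 13.2 / 67 = 0.197 mm/year.
Length of B = 0.197 × 56 = 11.0 mm.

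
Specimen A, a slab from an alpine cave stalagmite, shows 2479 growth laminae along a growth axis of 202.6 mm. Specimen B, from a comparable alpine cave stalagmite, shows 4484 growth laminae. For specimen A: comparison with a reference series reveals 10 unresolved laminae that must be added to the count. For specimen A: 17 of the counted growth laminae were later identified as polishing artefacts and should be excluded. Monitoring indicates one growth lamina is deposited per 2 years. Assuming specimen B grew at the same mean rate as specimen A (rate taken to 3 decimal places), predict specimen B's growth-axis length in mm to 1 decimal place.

367.7 mm

Specimen A: adjusted count: 2479 − 17 + 10 = 2472 growth laminae.
Specimen A: multiplying by 2 years per growth lamina: 2472 × 2 = 4944 years.
A: 202.6 mm over 4944 years gives 202.6 / 4944 ≈ 0.041 mm/yr.
Specimen B: at 2 years per growth lamina, 4484 × 2 = 8968 years. Length of B = 0.041 × 8968 = 367.7 mm.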